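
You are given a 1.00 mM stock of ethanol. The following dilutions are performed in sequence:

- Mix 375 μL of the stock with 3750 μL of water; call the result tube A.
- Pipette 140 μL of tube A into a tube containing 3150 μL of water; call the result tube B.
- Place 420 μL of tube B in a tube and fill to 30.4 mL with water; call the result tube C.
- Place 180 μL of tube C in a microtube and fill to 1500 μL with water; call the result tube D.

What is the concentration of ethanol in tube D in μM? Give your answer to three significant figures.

0.00641 μM

Step 1: 375 μL + 3750 μL = 4125 μL total → factor 4125/375 = 11
Step 2: 140 μL + 3150 μL = 3290 μL total → factor 3290/140 = 23.5
Step 3: 420 μL brought to 30.4 mL → factor 30400/420 = 72.381
Step 4: 180 μL brought to 1500 μL → factor 1500/180 = 8.3333
Overall dilution factor = 11 × 23.5 × 72.381 × 8.3333 = 1.5592 × 10^5
Final = 1.00 mM / 1.5592 × 10^5 = 6.414 × 10^-6 mM = 0.00641 μM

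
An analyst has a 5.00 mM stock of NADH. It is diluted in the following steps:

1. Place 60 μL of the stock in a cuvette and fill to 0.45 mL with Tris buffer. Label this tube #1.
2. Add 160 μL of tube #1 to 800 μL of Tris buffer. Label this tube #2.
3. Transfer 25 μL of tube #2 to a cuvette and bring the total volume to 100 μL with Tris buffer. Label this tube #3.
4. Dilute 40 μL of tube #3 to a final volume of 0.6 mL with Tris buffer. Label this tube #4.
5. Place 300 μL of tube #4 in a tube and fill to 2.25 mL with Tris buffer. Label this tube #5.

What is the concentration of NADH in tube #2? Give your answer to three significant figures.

0.111 mM

Step 1: 60 μL brought to 0.45 mL → factor 450/60 = 7.5
Step 2: 160 μL + 800 μL = 960 μL total → factor 960/160 = 6
Dilution factor through tube #2 = 7.5 × 6 = 45
[tube #2] = 5.00 mM / 45 = 0.111 mM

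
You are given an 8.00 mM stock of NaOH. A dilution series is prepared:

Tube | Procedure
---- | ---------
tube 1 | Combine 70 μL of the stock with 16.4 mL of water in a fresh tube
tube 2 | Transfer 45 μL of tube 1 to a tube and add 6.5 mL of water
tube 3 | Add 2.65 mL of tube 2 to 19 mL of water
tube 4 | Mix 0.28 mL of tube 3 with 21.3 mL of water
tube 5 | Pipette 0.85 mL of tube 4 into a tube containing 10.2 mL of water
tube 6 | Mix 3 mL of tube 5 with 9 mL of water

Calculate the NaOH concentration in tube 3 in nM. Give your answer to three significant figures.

Step 1: 70 μL + 16.4 mL = 16470 μL total → factor 16470/70 = 235.29
Step 2: 45 μL + 6.5 mL = 6545 μL total → factor 6545/45 = 145.44
Step 3: 2.65 mL + 19 mL = 21.65 mL total → factor 21.65/2.65 = 8.1698
Dilution factor through tube 3 = 235.29 × 145.44 × 8.1698 = 2.7958 × 10^5
[tube 3] = 8.00 mM / 2.7958 × 10^5 = 2.861 × 10^-5 mM = 28.6 nM

28.6 nM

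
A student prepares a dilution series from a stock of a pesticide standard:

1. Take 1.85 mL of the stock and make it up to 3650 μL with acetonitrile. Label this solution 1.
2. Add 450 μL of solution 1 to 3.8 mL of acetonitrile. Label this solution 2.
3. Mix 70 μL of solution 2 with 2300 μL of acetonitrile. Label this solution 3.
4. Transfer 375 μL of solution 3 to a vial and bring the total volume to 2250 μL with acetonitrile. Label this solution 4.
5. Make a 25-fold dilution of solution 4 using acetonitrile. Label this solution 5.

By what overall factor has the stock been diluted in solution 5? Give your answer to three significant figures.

Step 1: 1.85 mL brought to 3650 μL → factor 3.65/1.85 = 1.973
Step 2: 450 μL + 3.8 mL = 4250 μL total → factor 4250/450 = 9.4444
Step 3: 70 μL + 2300 μL = 2370 μL total → factor 2370/70 = 33.857
Step 4: 375 μL brought to 2250 μL → factor 2250/375 = 6
Step 5: 25-fold → factor 25
Overall dilution factor = 1.973 × 9.4444 × 33.857 × 6 × 25 = 94632

9.46 × 10^4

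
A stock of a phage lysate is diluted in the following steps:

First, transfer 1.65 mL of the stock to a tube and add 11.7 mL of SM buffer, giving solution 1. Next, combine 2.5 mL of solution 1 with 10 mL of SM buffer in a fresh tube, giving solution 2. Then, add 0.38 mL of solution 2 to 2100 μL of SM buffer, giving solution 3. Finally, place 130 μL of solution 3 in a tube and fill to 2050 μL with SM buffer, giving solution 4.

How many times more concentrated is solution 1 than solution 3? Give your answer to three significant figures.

Step 1: 1.65 mL + 11.7 mL = 13.35 mL total → factor 13.35/1.65 = 8.0909
Step 2: 2.5 mL + 10 mL = 12.5 mL total → factor 12.5/2.5 = 5
Step 3: 0.38 mL + 2100 μL = 2.48 mL total → factor 2.48/0.38 = 6.5263
Dilution factor to solution 1 = 8.0909; to solution 3 = 264.02
[solution 1]/[solution 3] = (factor to solution 3)/(factor to solution 1) = 264.02/8.0909 = 32.6

32.6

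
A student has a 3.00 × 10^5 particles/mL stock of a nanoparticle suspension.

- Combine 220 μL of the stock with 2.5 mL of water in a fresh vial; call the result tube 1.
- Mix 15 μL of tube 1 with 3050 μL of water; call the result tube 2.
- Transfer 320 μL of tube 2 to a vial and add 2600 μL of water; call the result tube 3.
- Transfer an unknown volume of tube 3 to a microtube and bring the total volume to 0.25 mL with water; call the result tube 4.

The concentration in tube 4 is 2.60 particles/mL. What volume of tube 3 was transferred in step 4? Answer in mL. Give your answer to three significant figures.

0.0499 mL

Step 1: 220 μL + 2.5 mL = 2720 μL total → factor 2720/220 = 12.364
Step 2: 15 μL + 3050 μL = 3065 μL total → factor 3065/15 = 204.33
Step 3: 320 μL + 2600 μL = 2920 μL total → factor 2920/320 = 9.125
Step 4: v brought to 0.25 mL → factor = 0.25 mL/v
Product of known-step factors = 23053
Overall factor = 3.00 × 10^5 particles/mL / (2.60 particles/mL) = 1.1538 × 10^5
Step-4 factor = 1.1538 × 10^5 / 23053 = 5.0053
v = 0.25 mL / 5.0053 = 0.0499 mL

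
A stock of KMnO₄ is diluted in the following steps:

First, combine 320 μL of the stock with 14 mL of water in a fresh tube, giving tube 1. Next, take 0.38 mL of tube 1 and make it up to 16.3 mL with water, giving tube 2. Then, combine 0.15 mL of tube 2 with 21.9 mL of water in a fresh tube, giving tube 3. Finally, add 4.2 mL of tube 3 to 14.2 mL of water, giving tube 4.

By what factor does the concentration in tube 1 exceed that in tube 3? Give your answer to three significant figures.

Step 1: 320 μL + 14 mL = 14320 μL total → factor 14320/320 = 44.75
Step 2: 0.38 mL brought to 16.3 mL → factor 16.3/0.38 = 42.895
Step 3: 0.15 mL + 21.9 mL = 22.05 mL total → factor 22.05/0.15 = 147
Dilution factor to tube 1 = 44.75; to tube 3 = 2.8217 × 10^5
[tube 1]/[tube 3] = (factor to tube 3)/(factor to tube 1) = 2.8217 × 10^5/44.75 = 6.31 × 10^3

6.31 × 10^3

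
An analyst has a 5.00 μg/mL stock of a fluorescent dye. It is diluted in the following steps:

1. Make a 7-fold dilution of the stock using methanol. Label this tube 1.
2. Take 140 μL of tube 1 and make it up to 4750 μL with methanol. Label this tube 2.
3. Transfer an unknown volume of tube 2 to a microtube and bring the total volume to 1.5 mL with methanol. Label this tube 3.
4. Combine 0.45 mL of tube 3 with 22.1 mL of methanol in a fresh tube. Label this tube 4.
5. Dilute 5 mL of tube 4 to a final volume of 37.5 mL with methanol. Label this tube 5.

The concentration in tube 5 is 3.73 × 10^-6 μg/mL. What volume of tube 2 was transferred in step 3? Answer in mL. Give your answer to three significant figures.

Step 1: 7-fold → factor 7
Step 2: 140 μL brought to 4750 μL → factor 4750/140 = 33.929
Step 3: v brought to 1.5 mL → factor = 1.5 mL/v
Step 4: 0.45 mL + 22.1 mL = 22.55 mL total → factor 22.55/0.45 = 50.111
Step 5: 5 mL brought to 37.5 mL → factor 37.5/5 = 7.5
Product of known-step factors = 89260
Overall factor = 5.00 μg/mL / (3.73 × 10^-6 μg/mL) = 1.3405 × 10^6
Step-3 factor = 1.3405 × 10^6 / 89260 = 15.018
v = 1.5 mL / 15.018 = 0.0999 mL

0.0999 mL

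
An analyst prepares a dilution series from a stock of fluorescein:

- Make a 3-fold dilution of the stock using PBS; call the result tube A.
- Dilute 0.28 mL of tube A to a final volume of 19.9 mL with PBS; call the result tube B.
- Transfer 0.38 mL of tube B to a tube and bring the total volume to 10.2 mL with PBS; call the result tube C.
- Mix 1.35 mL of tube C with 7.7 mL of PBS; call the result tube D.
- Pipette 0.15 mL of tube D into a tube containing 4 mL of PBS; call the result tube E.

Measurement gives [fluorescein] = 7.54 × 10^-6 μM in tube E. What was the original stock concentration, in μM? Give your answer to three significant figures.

Step 1: 3-fold → factor 3
Step 2: 0.28 mL brought to 19.9 mL → factor 19.9/0.28 = 71.071
Step 3: 0.38 mL brought to 10.2 mL → factor 10.2/0.38 = 26.842
Step 4: 1.35 mL + 7.7 mL = 9.05 mL total → factor 9.05/1.35 = 6.7037
Step 5: 0.15 mL + 4 mL = 4.15 mL total → factor 4.15/0.15 = 27.667
Overall dilution factor = 3 × 71.071 × 26.842 × 6.7037 × 27.667 = 1.0615 × 10^6
Stock = 7.54 × 10^-6 μM × 1.0615 × 10^6 = 8.00 μM

8.00 μM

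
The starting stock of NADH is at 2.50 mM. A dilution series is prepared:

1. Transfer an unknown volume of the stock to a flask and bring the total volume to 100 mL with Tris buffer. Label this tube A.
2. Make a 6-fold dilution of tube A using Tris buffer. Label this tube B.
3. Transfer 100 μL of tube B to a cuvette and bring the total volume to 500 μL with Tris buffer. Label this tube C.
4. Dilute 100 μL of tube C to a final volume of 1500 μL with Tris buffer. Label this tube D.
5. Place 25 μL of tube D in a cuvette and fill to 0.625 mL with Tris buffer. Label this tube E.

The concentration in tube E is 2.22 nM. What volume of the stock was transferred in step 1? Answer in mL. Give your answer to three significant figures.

Step 1: v brought to 100 mL → factor = 100 mL/v
Step 2: 6-fold → factor 6
Step 3: 100 μL brought to 500 μL → factor 500/100 = 5
Step 4: 100 μL brought to 1500 μL → factor 1500/100 = 15
Step 5: 25 μL brought to 0.625 mL → factor 625/25 = 25
Product of known-step factors = 11250
Overall factor = 2.50 mM / (2.22 nM) = 1.1261 × 10^6
Step-1 factor = 1.1261 × 10^6 / 11250 = 100.1
v = 100 mL / 100.1 = 0.999 mL

0.999 mL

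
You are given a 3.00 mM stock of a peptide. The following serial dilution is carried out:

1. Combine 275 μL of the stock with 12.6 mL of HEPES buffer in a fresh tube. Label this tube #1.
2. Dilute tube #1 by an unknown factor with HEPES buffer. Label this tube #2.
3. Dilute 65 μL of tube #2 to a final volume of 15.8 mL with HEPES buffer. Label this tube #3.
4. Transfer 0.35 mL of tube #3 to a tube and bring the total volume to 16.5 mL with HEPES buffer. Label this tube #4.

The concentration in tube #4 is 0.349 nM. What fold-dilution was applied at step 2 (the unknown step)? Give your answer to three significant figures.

16.0-fold

Step 1: 275 μL + 12.6 mL = 12875 μL total → factor 12875/275 = 46.818
Step 2: unknown factor x
Step 3: 65 μL brought to 15.8 mL → factor 15800/65 = 243.08
Step 4: 0.35 mL brought to 16.5 mL → factor 16.5/0.35 = 47.143
Product of known-step factors = 5.3651 × 10^5
Overall factor = 3.00 mM / (0.349 nM) = 8.596 × 10^6
x = 8.596 × 10^6 / 5.3651 × 10^5 = 16.0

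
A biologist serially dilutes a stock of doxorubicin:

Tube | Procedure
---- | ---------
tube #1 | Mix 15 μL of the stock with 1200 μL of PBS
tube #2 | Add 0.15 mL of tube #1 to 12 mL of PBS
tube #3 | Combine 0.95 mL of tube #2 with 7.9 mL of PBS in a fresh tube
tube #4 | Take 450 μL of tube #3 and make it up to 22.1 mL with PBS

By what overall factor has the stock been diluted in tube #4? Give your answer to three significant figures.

3.00 × 10^6

Step 1: 15 μL + 1200 μL = 1215 μL total → factor 1215/15 = 81
Step 2: 0.15 mL + 12 mL = 12.15 mL total → factor 12.15/0.15 = 81
Step 3: 0.95 mL + 7.9 mL = 8.85 mL total → factor 8.85/0.95 = 9.3158
Step 4: 450 μL brought to 22.1 mL → factor 22100/450 = 49.111
Overall dilution factor = 81 × 81 × 9.3158 × 49.111 = 3.0017 × 10^6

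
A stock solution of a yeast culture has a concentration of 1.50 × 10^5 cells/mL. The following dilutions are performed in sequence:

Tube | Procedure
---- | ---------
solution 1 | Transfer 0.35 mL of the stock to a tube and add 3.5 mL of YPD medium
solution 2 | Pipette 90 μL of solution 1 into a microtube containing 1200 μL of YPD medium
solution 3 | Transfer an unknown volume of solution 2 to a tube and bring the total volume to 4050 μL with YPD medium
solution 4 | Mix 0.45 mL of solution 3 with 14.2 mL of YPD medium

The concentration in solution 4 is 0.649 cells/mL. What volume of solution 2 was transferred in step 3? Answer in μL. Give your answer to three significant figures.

Step 1: 0.35 mL + 3.5 mL = 3.85 mL total → factor 3.85/0.35 = 11
Step 2: 90 μL + 1200 μL = 1290 μL total → factor 1290/90 = 14.333
Step 3: v brought to 4050 μL → factor = 4050 μL/v
Step 4: 0.45 mL + 14.2 mL = 14.65 mL total → factor 14.65/0.45 = 32.556
Product of known-step factors = 5132.9
Overall factor = 1.50 × 10^5 cells/mL / (0.649 cells/mL) = 2.3112 × 10^5
Step-3 factor = 2.3112 × 10^5 / 5132.9 = 45.028
v = 4050 μL / 45.028 = 89.9 μL

89.9 μL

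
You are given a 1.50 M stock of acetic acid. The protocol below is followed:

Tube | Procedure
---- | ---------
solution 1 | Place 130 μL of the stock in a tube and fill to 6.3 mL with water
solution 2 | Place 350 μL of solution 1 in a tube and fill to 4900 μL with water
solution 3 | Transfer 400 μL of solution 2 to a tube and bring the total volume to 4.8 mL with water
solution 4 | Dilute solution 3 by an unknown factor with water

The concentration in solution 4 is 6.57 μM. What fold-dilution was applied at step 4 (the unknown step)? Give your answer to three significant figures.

Step 1: 130 μL brought to 6.3 mL → factor 6300/130 = 48.462
Step 2: 350 μL brought to 4900 μL → factor 4900/350 = 14
Step 3: 400 μL brought to 4.8 mL → factor 4800/400 = 12
Step 4: unknown factor x
Product of known-step factors = 8141.5
Overall factor = 1.50 M / (6.57 μM) = 2.2831 × 10^5
x = 2.2831 × 10^5 / 8141.5 = 28.0

28.0-fold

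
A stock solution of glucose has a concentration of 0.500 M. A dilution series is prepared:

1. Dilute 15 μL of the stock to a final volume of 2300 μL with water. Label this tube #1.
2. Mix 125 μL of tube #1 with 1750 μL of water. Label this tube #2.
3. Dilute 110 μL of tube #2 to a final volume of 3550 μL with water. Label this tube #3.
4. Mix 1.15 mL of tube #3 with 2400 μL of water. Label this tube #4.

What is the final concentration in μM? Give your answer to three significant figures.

Step 1: 15 μL brought to 2300 μL → factor 2300/15 = 153.33
Step 2: 125 μL + 1750 μL = 1875 μL total → factor 1875/125 = 15
Step 3: 110 μL brought to 3550 μL → factor 3550/110 = 32.273
Step 4: 1.15 mL + 2400 μL = 3.55 mL total → factor 3.55/1.15 = 3.087
Overall dilution factor = 153.33 × 15 × 32.273 × 3.087 = 2.2914 × 10^5
Final = 0.500 M / 2.2914 × 10^5 = 2.182 × 10^-6 M = 2.18 μM

2.18 μM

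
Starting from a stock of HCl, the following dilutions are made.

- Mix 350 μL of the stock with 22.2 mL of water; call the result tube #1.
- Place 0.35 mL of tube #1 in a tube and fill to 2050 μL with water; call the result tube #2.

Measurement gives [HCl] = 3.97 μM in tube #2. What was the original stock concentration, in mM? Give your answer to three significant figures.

Step 1: 350 μL + 22.2 mL = 22550 μL total → factor 22550/350 = 64.429
Step 2: 0.35 mL brought to 2050 μL → factor 2.05/0.35 = 5.8571
Overall dilution factor = 64.429 × 5.8571 = 377.37
Stock = 3.97 μM × 377.37 = 1498 μM = 1.50 mM

1.50 mM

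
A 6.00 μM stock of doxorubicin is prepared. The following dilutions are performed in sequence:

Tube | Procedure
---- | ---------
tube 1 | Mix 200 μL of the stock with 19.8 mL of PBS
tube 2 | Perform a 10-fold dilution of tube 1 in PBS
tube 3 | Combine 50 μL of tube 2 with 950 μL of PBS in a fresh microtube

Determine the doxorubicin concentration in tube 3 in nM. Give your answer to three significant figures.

Step 1: 200 μL + 19.8 mL = 20000 μL total → factor 20000/200 = 100
Step 2: 10-fold → factor 10
Step 3: 50 μL + 950 μL = 1000 μL total → factor 1000/50 = 20
Overall dilution factor = 100 × 10 × 20 = 20000
Final = 6.00 μM / 20000 = 0.0003000 μM = 0.300 nM

0.300 nM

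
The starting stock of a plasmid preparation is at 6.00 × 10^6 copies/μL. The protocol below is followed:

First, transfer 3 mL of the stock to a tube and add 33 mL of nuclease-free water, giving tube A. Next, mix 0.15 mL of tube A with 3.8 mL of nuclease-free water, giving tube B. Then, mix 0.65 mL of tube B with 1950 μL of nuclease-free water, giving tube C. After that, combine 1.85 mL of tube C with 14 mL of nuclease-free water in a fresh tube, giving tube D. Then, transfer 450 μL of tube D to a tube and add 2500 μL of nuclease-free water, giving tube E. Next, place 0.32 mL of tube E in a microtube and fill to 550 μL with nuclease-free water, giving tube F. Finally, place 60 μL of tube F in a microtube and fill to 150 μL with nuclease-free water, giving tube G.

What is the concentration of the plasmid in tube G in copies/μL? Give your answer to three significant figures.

Step 1: 3 mL + 33 mL = 36 mL total → factor 36/3 = 12
Step 2: 0.15 mL + 3.8 mL = 3.95 mL total → factor 3.95/0.15 = 26.333
Step 3: 0.65 mL + 1950 μL = 2.6 mL total → factor 2.6/0.65 = 4
Step 4: 1.85 mL + 14 mL = 15.85 mL total → factor 15.85/1.85 = 8.5676
Step 5: 450 μL + 2500 μL = 2950 μL total → factor 2950/450 = 6.5556
Step 6: 0.32 mL brought to 550 μL → factor 0.55/0.32 = 1.7188
Step 7: 60 μL brought to 150 μL → factor 150/60 = 2.5
Overall dilution factor = 12 × 26.333 × 4 × 8.5676 × 6.5556 × 1.7188 × 2.5 = 3.0505 × 10^5
Final = 6.00 × 10^6 copies/μL / 3.0505 × 10^5 = 19.7 copies/μL

19.7 copies/μL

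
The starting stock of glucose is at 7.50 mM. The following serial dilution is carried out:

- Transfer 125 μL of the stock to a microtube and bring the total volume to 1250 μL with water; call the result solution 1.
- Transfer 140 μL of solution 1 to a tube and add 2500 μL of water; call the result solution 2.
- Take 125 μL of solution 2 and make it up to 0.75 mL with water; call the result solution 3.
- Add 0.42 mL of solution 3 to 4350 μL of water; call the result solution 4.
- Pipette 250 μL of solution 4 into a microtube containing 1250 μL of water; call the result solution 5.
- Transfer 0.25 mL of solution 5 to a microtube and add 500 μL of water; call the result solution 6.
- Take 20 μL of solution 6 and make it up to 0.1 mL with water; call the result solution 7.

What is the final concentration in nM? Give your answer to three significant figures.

6.49 nM

Step 1: 125 μL brought to 1250 μL → factor 1250/125 = 10
Step 2: 140 μL + 2500 μL = 2640 μL total → factor 2640/140 = 18.857
Step 3: 125 μL brought to 0.75 mL → factor 750/125 = 6
Step 4: 0.42 mL + 4350 μL = 4.77 mL total → factor 4.77/0.42 = 11.357
Step 5: 250 μL + 1250 μL = 1500 μL total → factor 1500/250 = 6
Step 6: 0.25 mL + 500 μL = 0.75 mL total → factor 0.75/0.25 = 3
Step 7: 20 μL brought to 0.1 mL → factor 100/20 = 5
Overall dilution factor = 10 × 18.857 × 6 × 11.357 × 6 × 3 × 5 = 1.1565 × 10^6
Final = 7.50 mM / 1.1565 × 10^6 = 6.485 × 10^-6 mM = 6.49 nM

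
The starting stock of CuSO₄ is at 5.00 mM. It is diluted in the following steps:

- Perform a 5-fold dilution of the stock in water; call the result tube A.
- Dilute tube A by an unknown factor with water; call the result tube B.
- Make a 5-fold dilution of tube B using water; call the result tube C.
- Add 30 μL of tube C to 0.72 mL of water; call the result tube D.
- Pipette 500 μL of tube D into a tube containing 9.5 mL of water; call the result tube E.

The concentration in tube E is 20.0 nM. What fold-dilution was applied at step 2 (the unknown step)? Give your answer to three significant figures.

20.0-fold

Step 1: 5-fold → factor 5
Step 2: unknown factor x
Step 3: 5-fold → factor 5
Step 4: 30 μL + 0.72 mL = 750 μL total → factor 750/30 = 25
Step 5: 500 μL + 9.5 mL = 10000 μL total → factor 10000/500 = 20
Product of known-step factors = 12500
Overall factor = 5.00 mM / (20.0 nM) = 2.5 × 10^5
x = 2.5 × 10^5 / 12500 = 20.0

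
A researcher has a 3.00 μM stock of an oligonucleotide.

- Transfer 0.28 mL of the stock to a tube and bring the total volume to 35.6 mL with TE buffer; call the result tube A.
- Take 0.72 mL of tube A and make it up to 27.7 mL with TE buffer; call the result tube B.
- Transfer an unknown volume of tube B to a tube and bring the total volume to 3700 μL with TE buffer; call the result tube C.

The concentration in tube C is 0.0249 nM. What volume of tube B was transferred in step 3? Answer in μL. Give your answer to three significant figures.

Step 1: 0.28 mL brought to 35.6 mL → factor 35.6/0.28 = 127.14
Step 2: 0.72 mL brought to 27.7 mL → factor 27.7/0.72 = 38.472
Step 3: v brought to 3700 μL → factor = 3700 μL/v
Product of known-step factors = 4891.5
Overall factor = 3.00 μM / (0.0249 nM) = 1.2048 × 10^5
Step-3 factor = 1.2048 × 10^5 / 4891.5 = 24.631
v = 3700 μL / 24.631 = 150 μL

150 μL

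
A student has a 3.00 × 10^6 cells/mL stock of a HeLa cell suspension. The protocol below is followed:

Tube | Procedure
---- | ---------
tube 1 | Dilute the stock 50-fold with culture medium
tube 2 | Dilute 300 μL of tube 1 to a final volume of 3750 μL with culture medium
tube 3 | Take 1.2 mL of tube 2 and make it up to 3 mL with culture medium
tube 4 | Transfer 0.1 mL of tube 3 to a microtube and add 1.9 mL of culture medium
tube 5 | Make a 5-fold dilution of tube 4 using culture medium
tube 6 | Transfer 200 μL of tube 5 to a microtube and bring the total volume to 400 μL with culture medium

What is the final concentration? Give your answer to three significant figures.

Step 1: 50-fold → factor 50
Step 2: 300 μL brought to 3750 μL → factor 3750/300 = 12.5
Step 3: 1.2 mL brought to 3 mL → factor 3/1.2 = 2.5
Step 4: 0.1 mL + 1.9 mL = 2 mL total → factor 2/0.1 = 20
Step 5: 5-fold → factor 5
Step 6: 200 μL brought to 400 μL → factor 400/200 = 2
Overall dilution factor = 50 × 12.5 × 2.5 × 20 × 5 × 2 = 3.125 × 10^5
Final = 3.00 × 10^6 cells/mL / 3.125 × 10^5 = 9.60 cells/mL

9.60 cells/mL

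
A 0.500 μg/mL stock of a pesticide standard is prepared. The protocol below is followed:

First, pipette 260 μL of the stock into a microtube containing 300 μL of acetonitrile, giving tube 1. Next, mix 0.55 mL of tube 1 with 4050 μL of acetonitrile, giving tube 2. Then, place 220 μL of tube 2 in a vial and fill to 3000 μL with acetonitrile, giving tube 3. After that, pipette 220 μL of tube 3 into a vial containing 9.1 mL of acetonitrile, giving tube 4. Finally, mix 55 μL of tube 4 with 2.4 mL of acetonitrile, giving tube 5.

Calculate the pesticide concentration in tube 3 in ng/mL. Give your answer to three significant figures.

2.04 ng/mL

Step 1: 260 μL + 300 μL = 560 μL total → factor 560/260 = 2.1538
Step 2: 0.55 mL + 4050 μL = 4.6 mL total → factor 4.6/0.55 = 8.3636
Step 3: 220 μL brought to 3000 μL → factor 3000/220 = 13.636
Dilution factor through tube 3 = 2.1538 × 8.3636 × 13.636 = 245.65
[tube 3] = 0.500 μg/mL / 245.65 = 0.002035 μg/mL = 2.04 ng/mL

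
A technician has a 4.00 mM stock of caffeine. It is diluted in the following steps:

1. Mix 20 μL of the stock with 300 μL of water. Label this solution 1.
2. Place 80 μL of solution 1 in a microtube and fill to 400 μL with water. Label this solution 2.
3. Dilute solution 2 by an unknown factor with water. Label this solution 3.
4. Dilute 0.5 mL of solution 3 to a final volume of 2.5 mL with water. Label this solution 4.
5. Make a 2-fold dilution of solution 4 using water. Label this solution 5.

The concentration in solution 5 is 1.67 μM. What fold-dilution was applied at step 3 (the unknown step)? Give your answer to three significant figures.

Step 1: 20 μL + 300 μL = 320 μL total → factor 320/20 = 16
Step 2: 80 μL brought to 400 μL → factor 400/80 = 5
Step 3: unknown factor x
Step 4: 0.5 mL brought to 2.5 mL → factor 2.5/0.5 = 5
Step 5: 2-fold → factor 2
Product of known-step factors = 800
Overall factor = 4.00 mM / (1.67 μM) = 2395.2
x = 2395.2 / 800 = 2.99

2.99-fold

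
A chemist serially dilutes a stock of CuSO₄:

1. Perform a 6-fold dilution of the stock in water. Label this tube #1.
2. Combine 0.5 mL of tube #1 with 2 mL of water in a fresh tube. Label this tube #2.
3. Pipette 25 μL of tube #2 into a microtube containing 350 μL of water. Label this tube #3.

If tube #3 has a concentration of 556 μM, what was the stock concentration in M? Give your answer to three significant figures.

Step 1: 6-fold → factor 6
Step 2: 0.5 mL + 2 mL = 2.5 mL total → factor 2.5/0.5 = 5
Step 3: 25 μL + 350 μL = 375 μL total → factor 375/25 = 15
Overall dilution factor = 6 × 5 × 15 = 450
Stock = 556 μM × 450 = 2.502 × 10^5 μM = 0.250 M

0.250 M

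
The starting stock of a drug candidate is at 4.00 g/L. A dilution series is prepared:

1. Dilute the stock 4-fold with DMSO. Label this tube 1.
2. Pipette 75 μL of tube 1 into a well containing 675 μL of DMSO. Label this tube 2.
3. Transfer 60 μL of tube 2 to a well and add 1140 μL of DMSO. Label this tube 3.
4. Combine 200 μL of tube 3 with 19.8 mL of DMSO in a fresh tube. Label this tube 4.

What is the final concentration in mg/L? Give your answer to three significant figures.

0.0500 mg/L

Step 1: 4-fold → factor 4
Step 2: 75 μL + 675 μL = 750 μL total → factor 750/75 = 10
Step 3: 60 μL + 1140 μL = 1200 μL total → factor 1200/60 = 20
Step 4: 200 μL + 19.8 mL = 20000 μL total → factor 20000/200 = 100
Overall dilution factor = 4 × 10 × 20 × 100 = 80000
Final = 4.00 g/L / 80000 = 5.000 × 10^-5 g/L = 0.0500 mg/L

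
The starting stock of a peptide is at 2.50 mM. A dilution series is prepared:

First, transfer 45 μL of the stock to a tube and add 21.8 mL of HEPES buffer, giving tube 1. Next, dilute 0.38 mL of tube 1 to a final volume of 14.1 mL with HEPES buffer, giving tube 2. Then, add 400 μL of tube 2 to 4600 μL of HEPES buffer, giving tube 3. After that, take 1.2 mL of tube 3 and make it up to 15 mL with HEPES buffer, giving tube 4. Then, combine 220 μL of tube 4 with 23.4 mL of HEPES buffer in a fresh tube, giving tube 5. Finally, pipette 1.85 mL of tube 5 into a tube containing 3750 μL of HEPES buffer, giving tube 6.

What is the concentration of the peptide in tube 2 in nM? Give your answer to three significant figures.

139 nM

Step 1: 45 μL + 21.8 mL = 21845 μL total → factor 21845/45 = 485.44
Step 2: 0.38 mL brought to 14.1 mL → factor 14.1/0.38 = 37.105
Dilution factor through tube 2 = 485.44 × 37.105 = 18013
[tube 2] = 2.50 mM / 18013 = 0.0001388 mM = 139 nM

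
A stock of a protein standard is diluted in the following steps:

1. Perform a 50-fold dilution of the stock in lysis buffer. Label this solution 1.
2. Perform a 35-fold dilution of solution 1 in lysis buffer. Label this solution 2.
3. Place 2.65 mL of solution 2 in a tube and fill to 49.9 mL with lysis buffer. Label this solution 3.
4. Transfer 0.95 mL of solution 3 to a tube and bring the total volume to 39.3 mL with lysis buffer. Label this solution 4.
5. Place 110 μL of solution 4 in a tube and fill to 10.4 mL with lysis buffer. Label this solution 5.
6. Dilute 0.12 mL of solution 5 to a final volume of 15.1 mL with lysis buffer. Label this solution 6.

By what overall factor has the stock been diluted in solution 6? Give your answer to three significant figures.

1.62 × 10^10

Step 1: 50-fold → factor 50
Step 2: 35-fold → factor 35
Step 3: 2.65 mL brought to 49.9 mL → factor 49.9/2.65 = 18.83
Step 4: 0.95 mL brought to 39.3 mL → factor 39.3/0.95 = 41.368
Step 5: 110 μL brought to 10.4 mL → factor 10400/110 = 94.545
Step 6: 0.12 mL brought to 15.1 mL → factor 15.1/0.12 = 125.83
Overall dilution factor = 50 × 35 × 18.83 × 41.368 × 94.545 × 125.83 = 1.6218 × 10^10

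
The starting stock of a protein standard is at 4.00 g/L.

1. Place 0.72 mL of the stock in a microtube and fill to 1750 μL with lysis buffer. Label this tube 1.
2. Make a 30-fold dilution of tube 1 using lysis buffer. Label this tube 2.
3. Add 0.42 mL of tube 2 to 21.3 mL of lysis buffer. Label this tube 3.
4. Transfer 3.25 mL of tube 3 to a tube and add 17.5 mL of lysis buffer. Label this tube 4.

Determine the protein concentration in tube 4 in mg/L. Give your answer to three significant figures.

0.166 mg/L

Step 1: 0.72 mL brought to 1750 μL → factor 1.75/0.72 = 2.4306
Step 2: 30-fold → factor 30
Step 3: 0.42 mL + 21.3 mL = 21.72 mL total → factor 21.72/0.42 = 51.714
Step 4: 3.25 mL + 17.5 mL = 20.75 mL total → factor 20.75/3.25 = 6.3846
Overall dilution factor = 2.4306 × 30 × 51.714 × 6.3846 = 24075
Final = 4.00 g/L / 24075 = 0.0001661 g/L = 0.166 mg/L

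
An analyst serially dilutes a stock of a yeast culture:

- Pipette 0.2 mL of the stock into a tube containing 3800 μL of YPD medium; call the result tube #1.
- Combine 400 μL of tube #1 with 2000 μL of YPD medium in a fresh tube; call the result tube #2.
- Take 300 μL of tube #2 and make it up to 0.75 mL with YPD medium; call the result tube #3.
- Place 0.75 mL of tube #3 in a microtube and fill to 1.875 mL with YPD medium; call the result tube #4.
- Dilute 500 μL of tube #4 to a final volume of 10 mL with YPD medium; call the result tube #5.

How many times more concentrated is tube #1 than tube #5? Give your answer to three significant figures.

Step 1: 0.2 mL + 3800 μL = 4 mL total → factor 4/0.2 = 20
Step 2: 400 μL + 2000 μL = 2400 μL total → factor 2400/400 = 6
Step 3: 300 μL brought to 0.75 mL → factor 750/300 = 2.5
Step 4: 0.75 mL brought to 1.875 mL → factor 1.875/0.75 = 2.5
Step 5: 500 μL brought to 10 mL → factor 10000/500 = 20
Dilution factor to tube #1 = 20; to tube #5 = 15000
[tube #1]/[tube #5] = (factor to tube #5)/(factor to tube #1) = 15000/20 = 750

750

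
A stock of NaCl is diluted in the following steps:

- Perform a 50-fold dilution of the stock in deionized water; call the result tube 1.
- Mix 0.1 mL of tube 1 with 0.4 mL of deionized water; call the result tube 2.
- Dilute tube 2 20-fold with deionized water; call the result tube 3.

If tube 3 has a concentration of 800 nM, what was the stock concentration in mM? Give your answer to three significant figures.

Step 1: 50-fold → factor 50
Step 2: 0.1 mL + 0.4 mL = 0.5 mL total → factor 0.5/0.1 = 5
Step 3: 20-fold → factor 20
Overall dilution factor = 50 × 5 × 20 = 5000
Stock = 800 nM × 5000 = 4.000 × 10^6 nM = 4.00 mM

4.00 mM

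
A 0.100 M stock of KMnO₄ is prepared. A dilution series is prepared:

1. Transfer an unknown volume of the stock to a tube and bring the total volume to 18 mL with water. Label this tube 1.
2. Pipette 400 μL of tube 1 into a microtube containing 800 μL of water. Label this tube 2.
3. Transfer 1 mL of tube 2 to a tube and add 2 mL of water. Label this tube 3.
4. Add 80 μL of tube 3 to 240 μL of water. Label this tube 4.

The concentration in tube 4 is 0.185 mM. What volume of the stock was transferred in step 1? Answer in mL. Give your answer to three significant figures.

1.20 mL

Step 1: v brought to 18 mL → factor = 18 mL/v
Step 2: 400 μL + 800 μL = 1200 μL total → factor 1200/400 = 3
Step 3: 1 mL + 2 mL = 3 mL total → factor 3/1 = 3
Step 4: 80 μL + 240 μL = 320 μL total → factor 320/80 = 4
Product of known-step factors = 36
Overall factor = 0.100 M / (0.185 mM) = 540.54
Step-1 factor = 540.54 / 36 = 15.015
v = 18 mL / 15.015 = 1.20 mL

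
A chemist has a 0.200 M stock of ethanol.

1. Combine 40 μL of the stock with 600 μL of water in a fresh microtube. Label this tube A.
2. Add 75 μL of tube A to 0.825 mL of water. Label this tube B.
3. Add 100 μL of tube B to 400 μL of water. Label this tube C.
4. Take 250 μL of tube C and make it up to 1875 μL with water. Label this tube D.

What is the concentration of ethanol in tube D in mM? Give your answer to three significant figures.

0.0278 mM

Step 1: 40 μL + 600 μL = 640 μL total → factor 640/40 = 16
Step 2: 75 μL + 0.825 mL = 900 μL total → factor 900/75 = 12
Step 3: 100 μL + 400 μL = 500 μL total → factor 500/100 = 5
Step 4: 250 μL brought to 1875 μL → factor 1875/250 = 7.5
Overall dilution factor = 16 × 12 × 5 × 7.5 = 7200
Final = 0.200 M / 7200 = 2.778 × 10^-5 M = 0.0278 mM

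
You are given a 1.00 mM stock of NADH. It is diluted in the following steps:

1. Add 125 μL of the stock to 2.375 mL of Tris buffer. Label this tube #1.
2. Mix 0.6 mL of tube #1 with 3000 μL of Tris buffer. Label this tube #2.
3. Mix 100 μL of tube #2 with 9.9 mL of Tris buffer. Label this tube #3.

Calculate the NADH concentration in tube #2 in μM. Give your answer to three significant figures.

Step 1: 125 μL + 2.375 mL = 2500 μL total → factor 2500/125 = 20
Step 2: 0.6 mL + 3000 μL = 3.6 mL total → factor 3.6/0.6 = 6
Dilution factor through tube #2 = 20 × 6 = 120
[tube #2] = 1.00 mM / 120 = 0.008333 mM = 8.33 μM

8.33 μM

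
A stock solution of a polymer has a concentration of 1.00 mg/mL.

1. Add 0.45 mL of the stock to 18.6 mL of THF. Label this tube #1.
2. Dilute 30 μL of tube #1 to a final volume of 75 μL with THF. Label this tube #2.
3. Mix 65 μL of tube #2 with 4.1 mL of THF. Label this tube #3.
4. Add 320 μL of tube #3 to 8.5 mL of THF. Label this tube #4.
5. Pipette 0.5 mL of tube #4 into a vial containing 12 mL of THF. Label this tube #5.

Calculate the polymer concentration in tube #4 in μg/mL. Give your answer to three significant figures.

Step 1: 0.45 mL + 18.6 mL = 19.05 mL total → factor 19.05/0.45 = 42.333
Step 2: 30 μL brought to 75 μL → factor 75/30 = 2.5
Step 3: 65 μL + 4.1 mL = 4165 μL total → factor 4165/65 = 64.077
Step 4: 320 μL + 8.5 mL = 8820 μL total → factor 8820/320 = 27.562
Dilution factor through tube #4 = 42.333 × 2.5 × 64.077 × 27.562 = 1.8691 × 10^5
[tube #4] = 1.00 mg/mL / 1.8691 × 10^5 = 5.350 × 10^-6 mg/mL = 0.00535 μg/mL

0.00535 μg/mL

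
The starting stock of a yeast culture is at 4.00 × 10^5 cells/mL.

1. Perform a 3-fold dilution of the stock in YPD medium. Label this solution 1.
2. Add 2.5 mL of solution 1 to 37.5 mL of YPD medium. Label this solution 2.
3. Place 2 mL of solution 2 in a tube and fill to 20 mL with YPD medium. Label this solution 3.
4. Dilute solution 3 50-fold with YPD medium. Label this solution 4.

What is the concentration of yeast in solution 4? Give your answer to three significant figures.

Step 1: 3-fold → factor 3
Step 2: 2.5 mL + 37.5 mL = 40 mL total → factor 40/2.5 = 16
Step 3: 2 mL brought to 20 mL → factor 20/2 = 10
Step 4: 50-fold → factor 50
Overall dilution factor = 3 × 16 × 10 × 50 = 24000
Final = 4.00 × 10^5 cells/mL / 24000 = 16.7 cells/mL

16.7 cells/mL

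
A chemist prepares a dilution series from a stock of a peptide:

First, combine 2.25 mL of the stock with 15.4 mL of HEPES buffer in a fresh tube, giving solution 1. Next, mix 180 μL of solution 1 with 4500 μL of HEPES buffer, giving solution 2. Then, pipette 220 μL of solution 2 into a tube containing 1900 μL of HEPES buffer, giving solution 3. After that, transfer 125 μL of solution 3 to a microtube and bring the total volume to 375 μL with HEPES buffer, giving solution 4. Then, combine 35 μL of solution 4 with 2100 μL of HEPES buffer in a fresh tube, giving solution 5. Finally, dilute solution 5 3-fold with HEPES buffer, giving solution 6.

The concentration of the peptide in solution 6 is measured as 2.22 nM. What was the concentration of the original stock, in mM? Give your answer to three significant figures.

2.40 mM

Step 1: 2.25 mL + 15.4 mL = 17.65 mL total → factor 17.65/2.25 = 7.8444
Step 2: 180 μL + 4500 μL = 4680 μL total → factor 4680/180 = 26
Step 3: 220 μL + 1900 μL = 2120 μL total → factor 2120/220 = 9.6364
Step 4: 125 μL brought to 375 μL → factor 375/125 = 3
Step 5: 35 μL + 2100 μL = 2135 μL total → factor 2135/35 = 61
Step 6: 3-fold → factor 3
Overall dilution factor = 7.8444 × 26 × 9.6364 × 3 × 61 × 3 = 1.079 × 10^6
Stock = 2.22 nM × 1.079 × 10^6 = 2.395 × 10^6 nM = 2.40 mM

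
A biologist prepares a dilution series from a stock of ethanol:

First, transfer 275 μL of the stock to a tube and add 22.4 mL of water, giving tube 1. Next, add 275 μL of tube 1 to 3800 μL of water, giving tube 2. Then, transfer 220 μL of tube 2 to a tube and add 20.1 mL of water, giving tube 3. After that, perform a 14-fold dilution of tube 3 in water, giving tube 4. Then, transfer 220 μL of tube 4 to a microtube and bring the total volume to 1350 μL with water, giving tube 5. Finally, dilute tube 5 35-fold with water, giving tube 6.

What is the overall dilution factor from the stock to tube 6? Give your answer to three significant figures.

3.39 × 10^8

Step 1: 275 μL + 22.4 mL = 22675 μL total → factor 22675/275 = 82.455
Step 2: 275 μL + 3800 μL = 4075 μL total → factor 4075/275 = 14.818
Step 3: 220 μL + 20.1 mL = 20320 μL total → factor 20320/220 = 92.364
Step 4: 14-fold → factor 14
Step 5: 220 μL brought to 1350 μL → factor 1350/220 = 6.1364
Step 6: 35-fold → factor 35
Overall dilution factor = 82.455 × 14.818 × 92.364 × 14 × 6.1364 × 35 = 3.3933 × 10^8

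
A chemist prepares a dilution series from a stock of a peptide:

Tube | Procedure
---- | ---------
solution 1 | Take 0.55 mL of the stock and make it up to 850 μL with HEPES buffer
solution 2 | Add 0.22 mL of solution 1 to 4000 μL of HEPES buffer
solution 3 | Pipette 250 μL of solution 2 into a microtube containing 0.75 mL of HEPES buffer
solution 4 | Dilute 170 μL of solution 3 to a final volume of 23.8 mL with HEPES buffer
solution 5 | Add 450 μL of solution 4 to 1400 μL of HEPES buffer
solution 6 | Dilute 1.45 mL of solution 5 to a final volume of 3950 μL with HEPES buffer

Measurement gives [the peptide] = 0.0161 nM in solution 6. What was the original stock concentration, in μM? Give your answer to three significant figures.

2.99 μM

Step 1: 0.55 mL brought to 850 μL → factor 0.85/0.55 = 1.5455
Step 2: 0.22 mL + 4000 μL = 4.22 mL total → factor 4.22/0.22 = 19.182
Step 3: 250 μL + 0.75 mL = 1000 μL total → factor 1000/250 = 4
Step 4: 170 μL brought to 23.8 mL → factor 23800/170 = 140
Step 5: 450 μL + 1400 μL = 1850 μL total → factor 1850/450 = 4.1111
Step 6: 1.45 mL brought to 3950 μL → factor 3.95/1.45 = 2.7241
Overall dilution factor = 1.5455 × 19.182 × 4 × 140 × 4.1111 × 2.7241 = 1.8592 × 10^5
Stock = 0.0161 nM × 1.8592 × 10^5 = 2993 nM = 2.99 μM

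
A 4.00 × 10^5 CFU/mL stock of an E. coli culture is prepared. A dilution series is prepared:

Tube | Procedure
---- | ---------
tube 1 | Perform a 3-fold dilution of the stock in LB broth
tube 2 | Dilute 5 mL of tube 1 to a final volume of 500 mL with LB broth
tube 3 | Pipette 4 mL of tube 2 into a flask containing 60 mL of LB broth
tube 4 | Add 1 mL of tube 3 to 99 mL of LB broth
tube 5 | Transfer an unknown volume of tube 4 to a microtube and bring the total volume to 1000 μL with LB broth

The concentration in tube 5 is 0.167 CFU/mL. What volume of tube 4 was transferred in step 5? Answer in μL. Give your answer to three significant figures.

Step 1: 3-fold → factor 3
Step 2: 5 mL brought to 500 mL → factor 500/5 = 100
Step 3: 4 mL + 60 mL = 64 mL total → factor 64/4 = 16
Step 4: 1 mL + 99 mL = 100 mL total → factor 100/1 = 100
Step 5: v brought to 1000 μL → factor = 1000 μL/v
Product of known-step factors = 4.8 × 10^5
Overall factor = 4.00 × 10^5 CFU/mL / (0.167 CFU/mL) = 2.3952 × 10^6
Step-5 factor = 2.3952 × 10^6 / 4.8 × 10^5 = 4.99
v = 1000 μL / 4.99 = 200 μL

200 μL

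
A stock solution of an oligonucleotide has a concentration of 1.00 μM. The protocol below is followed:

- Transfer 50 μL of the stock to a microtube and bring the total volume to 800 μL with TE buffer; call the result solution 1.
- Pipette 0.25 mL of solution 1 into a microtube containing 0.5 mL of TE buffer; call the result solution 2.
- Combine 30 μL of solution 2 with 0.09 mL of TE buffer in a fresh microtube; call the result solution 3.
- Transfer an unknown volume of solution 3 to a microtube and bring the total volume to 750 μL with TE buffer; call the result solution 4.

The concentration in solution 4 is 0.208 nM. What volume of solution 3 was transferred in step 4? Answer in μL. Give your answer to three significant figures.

30.0 μL

Step 1: 50 μL brought to 800 μL → factor 800/50 = 16
Step 2: 0.25 mL + 0.5 mL = 0.75 mL total → factor 0.75/0.25 = 3
Step 3: 30 μL + 0.09 mL = 120 μL total → factor 120/30 = 4
Step 4: v brought to 750 μL → factor = 750 μL/v
Product of known-step factors = 192
Overall factor = 1.00 μM / (0.208 nM) = 4807.7
Step-4 factor = 4807.7 / 192 = 25.04
v = 750 μL / 25.04 = 30.0 μL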